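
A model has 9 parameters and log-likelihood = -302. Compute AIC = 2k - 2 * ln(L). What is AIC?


AIC = 2k - 2*loglik = 2(9) - 2(-302).
= 18 + 604 = 622.

622


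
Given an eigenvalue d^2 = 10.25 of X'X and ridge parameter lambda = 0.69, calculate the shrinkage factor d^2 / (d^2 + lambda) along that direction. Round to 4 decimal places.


Denominator = d^2 + lambda = 10.25 + 0.69 = 10.9400.
Shrinkage = 10.25 / 10.9400 = 0.9369.

0.9369


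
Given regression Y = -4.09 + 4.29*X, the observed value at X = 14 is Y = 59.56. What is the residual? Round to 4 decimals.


Compute yhat = -4.09 + (4.29)(14) = 55.9700.
Residual = actual - predicted = 59.56 - 55.9700 = 3.5900.

3.5900


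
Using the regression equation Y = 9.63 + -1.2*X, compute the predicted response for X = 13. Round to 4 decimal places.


Predicted value:
Y = 9.63 + (-1.2)(13) = 9.63 + -15.6000 = -5.9700.

-5.9700


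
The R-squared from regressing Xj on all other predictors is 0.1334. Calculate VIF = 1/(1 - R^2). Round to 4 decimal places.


Using VIF = 1/(1 - R^2_j):
1 - 0.1334 = 0.8666.
VIF = 1.1539.

1.1539


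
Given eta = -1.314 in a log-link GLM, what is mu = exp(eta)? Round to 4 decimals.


mu = exp(eta) = exp(-1.314).
= 0.2687.

0.2687


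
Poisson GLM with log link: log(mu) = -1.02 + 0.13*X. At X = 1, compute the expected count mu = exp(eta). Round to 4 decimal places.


Linear predictor: eta = -1.02 + (0.13)(1) = -0.8900.
Expected count: mu = exp(-0.8900) = 0.4107.

0.4107


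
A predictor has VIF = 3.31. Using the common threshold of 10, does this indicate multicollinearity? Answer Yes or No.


Check: VIF = 3.31 vs threshold = 10.
Since 3.31 < 10, the answer is No.

No


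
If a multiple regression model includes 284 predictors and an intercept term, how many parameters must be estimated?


Total coefficients = number of predictors + 1 (for the intercept).
= 284 + 1 = 285.

285


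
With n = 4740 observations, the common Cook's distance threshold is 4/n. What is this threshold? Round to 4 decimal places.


The threshold is 4/n.
4/4740 = 0.0008.

0.0008


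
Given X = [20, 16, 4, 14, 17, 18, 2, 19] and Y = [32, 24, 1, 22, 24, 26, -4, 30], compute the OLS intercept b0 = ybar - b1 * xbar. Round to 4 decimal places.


Compute b1 = 1.9273 from the OLS formula.
With xbar = 13.7500 and ybar = 19.3750, the intercept is:
b0 = 19.3750 - 1.9273 * 13.7500 = -7.1252.

-7.1252


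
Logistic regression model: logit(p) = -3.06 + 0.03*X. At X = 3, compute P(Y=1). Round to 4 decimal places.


Compute z = -3.06 + (0.03)(3) = -2.9700.
exp(-z) = 19.4919.
P = 1/(1 + 19.4919) = 0.0488.

0.0488


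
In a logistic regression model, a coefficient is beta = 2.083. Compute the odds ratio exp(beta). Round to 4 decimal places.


The odds ratio is computed as:
OR = e^(2.083) = 8.0285.

8.0285


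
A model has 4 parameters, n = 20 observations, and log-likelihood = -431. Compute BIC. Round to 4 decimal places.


ln(20) = 2.995732.
k * ln(n) = 4 * 2.995732 = 11.982928.
-2L = 862.
BIC = 11.982928 + 862 = 873.982928, which rounds to 873.9829.

873.9829


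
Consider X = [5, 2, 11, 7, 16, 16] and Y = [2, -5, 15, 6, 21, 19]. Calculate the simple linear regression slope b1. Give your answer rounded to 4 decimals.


The sample means are xbar = 9.5000 and ybar = 9.6667.
Compute S_xx = 169.5000 and S_xy = 296.0000.
Slope b1 = S_xy / S_xx = 296.0000 / 169.5000 = 1.7463.

1.7463


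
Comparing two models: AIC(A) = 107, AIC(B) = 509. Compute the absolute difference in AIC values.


Absolute difference = |107 - 509| = 402.
The model with lower AIC (A) is preferred.

402


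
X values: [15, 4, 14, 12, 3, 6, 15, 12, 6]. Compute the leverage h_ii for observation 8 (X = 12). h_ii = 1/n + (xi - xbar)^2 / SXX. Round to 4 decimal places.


n = 9, xbar = 9.6667.
SXX = sum((xi - xbar)^2) = 190.0000.
h = 1/9 + (12 - 9.6667)^2 / 190.0000 = 0.1398.

0.1398


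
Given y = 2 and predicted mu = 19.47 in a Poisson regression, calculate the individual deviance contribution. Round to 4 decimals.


First: ln(2/19.47) = -2.275728.
Then: 2 * -2.275728 = -4.551456.
y - mu = 2 - 19.47 = -17.47.
D = 2(-4.551456 - -17.47) = 25.837088, which rounds to 25.8371.

25.8371


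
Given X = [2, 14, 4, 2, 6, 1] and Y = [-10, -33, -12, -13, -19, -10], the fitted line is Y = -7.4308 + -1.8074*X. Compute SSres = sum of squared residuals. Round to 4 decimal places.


For each point, residual = actual - predicted.
Residuals: [1.0456, -0.2656, 2.6604, -1.9544, -0.7248, -0.7618].
Sum of squared residuals = 13.1669.

13.1669


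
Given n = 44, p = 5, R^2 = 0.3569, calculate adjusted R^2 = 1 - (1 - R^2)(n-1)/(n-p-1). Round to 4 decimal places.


Using the formula:
(1 - 0.3569) = 0.6431.
Multiply by 43/38: 0.6431 * 43 = 27.6533, then 27.6533 / 38 = 0.7277.
Adj R^2 = 1 - 0.7277 = 0.2723.

0.2723


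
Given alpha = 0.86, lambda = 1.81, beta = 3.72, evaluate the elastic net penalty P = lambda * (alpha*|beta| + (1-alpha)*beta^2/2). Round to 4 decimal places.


L1 component = 0.86 * |3.72| = 3.1992.
L2 component = 0.14 * 3.72^2 / 2 = 0.9687.
Penalty = 1.81 * (3.1992 + 0.9687) = 1.81 * 4.1679 = 7.5439.

7.5439


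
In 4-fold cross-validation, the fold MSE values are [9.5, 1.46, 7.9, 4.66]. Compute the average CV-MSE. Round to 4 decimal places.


Total MSE across folds = 23.5200.
CV-MSE = 23.5200/4 = 5.8800.

5.8800


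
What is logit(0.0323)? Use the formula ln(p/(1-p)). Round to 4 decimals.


1 - p = 0.9677.
p/(1-p) = 0.0334.
logit = ln(0.0334) = -3.3999.

-3.3999


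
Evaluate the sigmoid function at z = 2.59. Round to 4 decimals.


exp(-2.5900) = 0.0750.
1 + exp(-z) = 1.0750.
sigmoid = 1/1.0750 = 0.9302.

0.9302


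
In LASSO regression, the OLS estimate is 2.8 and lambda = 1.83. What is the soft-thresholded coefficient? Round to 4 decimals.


Check: |2.8| = 2.8 vs lambda = 1.83.
Since |beta| > lambda, coefficient = sign(beta)*(|beta| - lambda) = 0.9700.
Soft-thresholded coefficient = 0.9700.

0.9700


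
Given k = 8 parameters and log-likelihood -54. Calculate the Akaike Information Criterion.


Compute:
2k = 2*8 = 16.
-2*loglik = -2*(-54) = 108.
AIC = 16 + 108 = 124.

124


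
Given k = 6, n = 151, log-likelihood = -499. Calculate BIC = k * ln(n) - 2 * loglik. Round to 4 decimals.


k * ln(n) = 6 * ln(151) = 6 * 5.017280 = 30.103680.
-2 * loglik = -2 * (-499) = 998.
BIC = 30.103680 + 998 = 1028.103680, which rounds to 1028.1037.

1028.1037


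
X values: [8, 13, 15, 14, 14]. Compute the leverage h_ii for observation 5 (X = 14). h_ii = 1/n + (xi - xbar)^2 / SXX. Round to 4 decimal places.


n = 5, xbar = 12.8000.
SXX = sum((xi - xbar)^2) = 30.8000.
h = 1/5 + (14 - 12.8000)^2 / 30.8000 = 0.2468.

0.2468


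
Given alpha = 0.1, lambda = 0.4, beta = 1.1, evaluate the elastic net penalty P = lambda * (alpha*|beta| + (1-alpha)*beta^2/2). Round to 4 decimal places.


Compute:
L1 = 0.1 * 1.1 = 0.1100.
L2 = 0.9 * 1.1^2 / 2 = 0.5445.
Penalty = 0.4 * (0.1100 + 0.5445) = 0.2618.

0.2618


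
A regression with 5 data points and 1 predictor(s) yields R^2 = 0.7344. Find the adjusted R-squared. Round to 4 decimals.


Using the formula:
(1 - 0.7344) = 0.2656.
Multiply by 4/3: 0.2656 * 4 = 1.0624, then 1.0624 / 3 = 0.3541.
Adj R^2 = 1 - 0.3541 = 0.6459.

0.6459


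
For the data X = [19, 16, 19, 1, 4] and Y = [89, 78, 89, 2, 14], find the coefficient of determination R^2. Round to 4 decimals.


Fit the OLS line: b0 = -3.9839, b1 = 4.9478.
SSres = 14.3855.
SStot = 7329.2000.
R^2 = 1 - 14.3855/7329.2000 = 0.9980.

0.9980


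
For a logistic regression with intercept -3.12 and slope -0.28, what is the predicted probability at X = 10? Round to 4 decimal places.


z = -3.12 + -0.28 * 10 = -5.9200.
Sigmoid: P = 1 / (1 + exp(5.9200)) = 0.0027.

0.0027


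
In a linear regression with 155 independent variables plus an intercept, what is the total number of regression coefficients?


Each predictor gets one coefficient, plus one intercept.
Total parameters = 155 + 1 = 156.

156


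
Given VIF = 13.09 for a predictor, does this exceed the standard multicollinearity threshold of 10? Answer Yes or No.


The threshold is 10.
VIF = 13.09 is >= 10.
Multicollinearity indication: Yes.

Yes


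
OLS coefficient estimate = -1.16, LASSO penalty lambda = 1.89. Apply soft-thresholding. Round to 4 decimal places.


Check: |-1.16| = 1.16 vs lambda = 1.89.
Since |beta| <= lambda, the coefficient is set to 0.
Soft-thresholded coefficient = 0.0000.

0.0000


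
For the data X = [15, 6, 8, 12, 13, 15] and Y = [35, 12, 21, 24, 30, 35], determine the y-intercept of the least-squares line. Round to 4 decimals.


Compute b1 = 2.3381 from the OLS formula.
With xbar = 11.5000 and ybar = 26.1667, the intercept is:
b0 = 26.1667 - 2.3381 * 11.5000 = -0.7218.

-0.7218


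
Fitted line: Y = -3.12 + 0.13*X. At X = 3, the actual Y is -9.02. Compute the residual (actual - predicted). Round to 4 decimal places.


Fitted value at X = 3 is yhat = -3.12 + 0.13*3 = -2.7300.
Residual = -9.02 - -2.7300 = -6.2900.

-6.2900


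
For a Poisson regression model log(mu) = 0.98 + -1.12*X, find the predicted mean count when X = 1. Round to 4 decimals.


eta = 0.98 + -1.12 * 1 = -0.1400.
mu = exp(-0.1400) = 0.8694.

0.8694


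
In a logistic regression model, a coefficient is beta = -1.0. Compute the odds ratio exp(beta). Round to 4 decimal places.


exp(-1.0) = 0.3679.
So the odds ratio is 0.3679.

0.3679


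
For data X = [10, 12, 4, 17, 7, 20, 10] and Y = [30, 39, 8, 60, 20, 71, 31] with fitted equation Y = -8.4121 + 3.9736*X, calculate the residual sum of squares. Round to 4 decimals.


Predicted values from Y = -8.4121 + 3.9736*X.
Residuals: [-1.3239, -0.2711, 0.5177, 0.8609, 0.5969, -0.0599, -0.3239].
SSres = 3.3002.

3.3002


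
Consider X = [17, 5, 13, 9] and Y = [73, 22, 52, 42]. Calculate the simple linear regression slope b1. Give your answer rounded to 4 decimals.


First compute the means: xbar = 11.0000, ybar = 47.2500.
Then S_xx = sum((xi - xbar)^2) = 80.0000.
S_xy = sum((xi - xbar)(yi - ybar)) = 326.0000.
b1 = S_xy / S_xx = 326.0000 / 80.0000 = 4.0750.

4.0750


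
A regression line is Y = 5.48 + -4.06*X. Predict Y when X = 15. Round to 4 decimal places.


Plug X = 15 into Y = 5.48 + -4.06*X:
Y = 5.48 + -60.9000 = -55.4200.

-55.4200


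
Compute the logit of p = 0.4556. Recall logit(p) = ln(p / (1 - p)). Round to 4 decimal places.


The odds are p/(1-p) = 0.4556 / 0.5444 = 0.8369.
logit(p) = ln(0.8369) = -0.1781.

-0.1781


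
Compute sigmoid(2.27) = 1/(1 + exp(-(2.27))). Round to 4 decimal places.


Compute exp(-2.2700) = 0.1033.
Sigmoid = 1 / (1 + 0.1033) = 1 / 1.1033 = 0.9064.

0.9064


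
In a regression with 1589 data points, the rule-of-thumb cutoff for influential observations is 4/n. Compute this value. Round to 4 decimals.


The threshold is 4/n.
4/1589 = 0.0025.

0.0025


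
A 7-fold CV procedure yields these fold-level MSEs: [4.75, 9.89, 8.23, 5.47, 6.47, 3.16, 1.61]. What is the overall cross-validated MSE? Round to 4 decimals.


Sum of fold MSEs = 39.5800.
Average = 39.5800 / 7 = 5.6543.

5.6543


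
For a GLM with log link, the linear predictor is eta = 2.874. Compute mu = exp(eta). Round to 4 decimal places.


mu = exp(eta) = exp(2.874).
= 17.7077.

17.7077


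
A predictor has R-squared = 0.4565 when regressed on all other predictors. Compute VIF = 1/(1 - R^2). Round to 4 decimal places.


VIF = 1 / (1 - 0.4565).
= 1 / 0.5435 = 1.8399.

1.8399


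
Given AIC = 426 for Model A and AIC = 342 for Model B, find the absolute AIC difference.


Compute |426 - 342| = 84.
Model B has the smaller AIC.

84


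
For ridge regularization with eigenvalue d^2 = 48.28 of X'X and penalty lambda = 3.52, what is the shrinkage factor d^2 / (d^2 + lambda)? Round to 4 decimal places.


d^2 + lambda = 48.28 + 3.52 = 51.8000.
Shrinkage factor = 48.28/51.8000 = 0.9320.

0.9320


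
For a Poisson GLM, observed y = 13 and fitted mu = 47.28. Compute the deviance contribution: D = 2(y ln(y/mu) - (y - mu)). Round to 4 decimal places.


First: ln(13/47.28) = -1.291138.
Then: 13 * -1.291138 = -16.784794.
y - mu = 13 - 47.28 = -34.28.
D = 2(-16.784794 - -34.28) = 34.990412, which rounds to 34.9904.

34.9904


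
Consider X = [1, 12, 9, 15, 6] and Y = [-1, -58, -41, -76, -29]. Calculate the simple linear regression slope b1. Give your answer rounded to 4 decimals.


The sample means are xbar = 8.6000 and ybar = -41.0000.
Compute S_xx = 117.2000 and S_xy = -617.0000.
Slope b1 = S_xy / S_xx = -617.0000 / 117.2000 = -5.2645.

-5.2645


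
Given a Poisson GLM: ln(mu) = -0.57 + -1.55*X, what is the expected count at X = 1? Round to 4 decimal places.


eta = -0.57 + -1.55 * 1 = -2.1200.
mu = exp(-2.1200) = 0.1200.

0.1200


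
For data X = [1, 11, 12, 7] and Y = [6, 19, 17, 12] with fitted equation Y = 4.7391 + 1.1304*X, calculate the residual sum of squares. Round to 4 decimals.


Compute predicted values, then residuals = yi - yhat_i.
Residuals: [0.1305, 1.8265, -1.3039, -0.6519].
SSres = sum(residual^2) = 5.4783.

5.4783


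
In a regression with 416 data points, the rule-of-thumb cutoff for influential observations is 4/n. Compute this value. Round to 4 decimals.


Using the rule of thumb:
Threshold = 4 / 416 = 0.0096.

0.0096


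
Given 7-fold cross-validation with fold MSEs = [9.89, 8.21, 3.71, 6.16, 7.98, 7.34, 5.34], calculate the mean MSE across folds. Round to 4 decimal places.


Sum of fold MSEs = 48.6300.
Average = 48.6300 / 7 = 6.9471.

6.9471


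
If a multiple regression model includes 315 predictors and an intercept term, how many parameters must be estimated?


Each predictor gets one coefficient, plus one intercept.
Total parameters = 315 + 1 = 316.

316


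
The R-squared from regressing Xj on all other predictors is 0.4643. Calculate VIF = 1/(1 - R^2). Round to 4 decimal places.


Denominator: 1 - 0.4643 = 0.5357.
VIF = 1 / 0.5357 = 1.8667.

1.8667


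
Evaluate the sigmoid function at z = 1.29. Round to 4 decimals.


First, exp(-1.2900) = 0.2753.
Then sigma(z) = 1/(1 + 0.2753) = 0.7841.

0.7841


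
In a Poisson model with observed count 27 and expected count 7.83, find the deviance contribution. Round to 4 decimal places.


Compute y*ln(y/mu) = 27*ln(27/7.83) = 27*1.237874 = 33.422598.
y - mu = 19.17.
D = 2*(33.422598 - (19.17)) = 28.505196, which rounds to 28.5052.

28.5052


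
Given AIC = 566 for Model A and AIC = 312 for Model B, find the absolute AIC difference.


|AIC_A - AIC_B| = |566 - 312| = 254.
Model B is preferred (lower AIC).

254


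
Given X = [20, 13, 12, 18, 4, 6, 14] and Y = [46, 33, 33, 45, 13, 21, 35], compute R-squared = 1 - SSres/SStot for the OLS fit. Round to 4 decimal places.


Fit the OLS line: b0 = 7.0189, b1 = 2.0330.
SSres = 15.4930.
SStot = 857.4286.
R^2 = 1 - 15.4930/857.4286 = 0.9819.

0.9819


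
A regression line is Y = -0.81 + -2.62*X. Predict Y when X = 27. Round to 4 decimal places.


Predicted value:
Y = -0.81 + (-2.62)(27) = -0.81 + -70.7400 = -71.5500.

-71.5500


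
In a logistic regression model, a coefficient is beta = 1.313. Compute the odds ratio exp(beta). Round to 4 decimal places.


Odds ratio = exp(beta) = exp(1.313).
= 3.7173.

3.7173


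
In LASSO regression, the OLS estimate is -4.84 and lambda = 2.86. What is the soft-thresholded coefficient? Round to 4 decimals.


Absolute value: |-4.84| = 4.84.
Compare to lambda = 2.86.
Since |beta| > lambda, coefficient = sign(beta)*(|beta| - lambda) = -1.9800.

-1.9800


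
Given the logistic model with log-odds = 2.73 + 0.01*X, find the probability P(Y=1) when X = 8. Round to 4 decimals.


Compute z = 2.73 + (0.01)(8) = 2.8100.
exp(-z) = 0.0602.
P = 1/(1 + 0.0602) = 0.9432.

0.9432


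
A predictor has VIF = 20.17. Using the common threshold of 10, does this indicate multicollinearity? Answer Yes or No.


Compare VIF = 20.17 to the threshold of 10.
20.17 >= 10, so the answer is Yes.

Yes


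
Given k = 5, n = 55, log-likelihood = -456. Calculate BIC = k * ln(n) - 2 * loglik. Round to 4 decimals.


k * ln(n) = 5 * ln(55) = 5 * 4.007333 = 20.036665.
-2 * loglik = -2 * (-456) = 912.
BIC = 20.036665 + 912 = 932.036665, which rounds to 932.0367.

932.0367


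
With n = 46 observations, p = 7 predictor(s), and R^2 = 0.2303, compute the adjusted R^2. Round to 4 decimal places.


Plug in: Adj R^2 = 1 - (1 - 0.2303) * 45/38.
= 1 - 0.7697 * 45/38
= 1 - 34.6365 / 38
= 1 - 0.9115 = 0.0885.

0.0885


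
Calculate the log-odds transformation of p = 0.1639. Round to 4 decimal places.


1 - p = 0.8361.
p/(1-p) = 0.1960.
logit = ln(0.1960) = -1.6295.

-1.6295


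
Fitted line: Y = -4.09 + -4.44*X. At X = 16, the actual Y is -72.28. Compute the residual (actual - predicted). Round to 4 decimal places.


Compute yhat = -4.09 + (-4.44)(16) = -75.1300.
Residual = actual - predicted = -72.28 - -75.1300 = 2.8500.

2.8500


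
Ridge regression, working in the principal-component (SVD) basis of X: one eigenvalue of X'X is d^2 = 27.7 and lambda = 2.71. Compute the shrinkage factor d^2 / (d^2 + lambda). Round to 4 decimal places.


Denominator = d^2 + lambda = 27.7 + 2.71 = 30.4100.
Shrinkage = 27.7 / 30.4100 = 0.9109.

0.9109


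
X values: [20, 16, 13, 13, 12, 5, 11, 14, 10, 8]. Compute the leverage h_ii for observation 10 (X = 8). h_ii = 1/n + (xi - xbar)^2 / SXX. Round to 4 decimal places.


n = 10, xbar = 12.2000.
SXX = sum((xi - xbar)^2) = 155.6000.
h = 1/10 + (8 - 12.2000)^2 / 155.6000 = 0.2134.

0.2134


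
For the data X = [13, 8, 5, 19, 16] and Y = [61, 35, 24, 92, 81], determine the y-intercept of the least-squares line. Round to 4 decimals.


Compute b1 = 5.0642 from the OLS formula.
With xbar = 12.2000 and ybar = 58.6000, the intercept is:
b0 = 58.6000 - 5.0642 * 12.2000 = -3.1835.

-3.1835


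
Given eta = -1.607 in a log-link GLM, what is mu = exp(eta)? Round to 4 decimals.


Apply the inverse link:
mu = e^-1.607 = 0.2005.

0.2005


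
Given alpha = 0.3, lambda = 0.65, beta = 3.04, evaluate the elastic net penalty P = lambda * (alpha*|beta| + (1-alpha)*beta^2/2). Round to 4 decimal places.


Compute:
L1 = 0.3 * 3.04 = 0.9120.
L2 = 0.7 * 3.04^2 / 2 = 3.2346.
Penalty = 0.65 * (0.9120 + 3.2346) = 2.6953.

2.6953


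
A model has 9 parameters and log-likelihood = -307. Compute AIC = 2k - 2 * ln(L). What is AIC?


Compute:
2k = 2*9 = 18.
-2*loglik = -2*(-307) = 614.
AIC = 18 + 614 = 632.

632


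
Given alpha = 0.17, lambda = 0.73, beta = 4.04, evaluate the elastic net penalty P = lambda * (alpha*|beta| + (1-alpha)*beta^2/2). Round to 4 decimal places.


alpha * |beta| = 0.17 * 4.04 = 0.6868.
(1-alpha) * beta^2/2 = 0.83 * 16.3216/2 = 6.7735.
Total = 0.73 * (0.6868 + 6.7735) = 5.4460.

5.4460


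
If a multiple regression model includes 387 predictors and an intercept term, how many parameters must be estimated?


Total coefficients = number of predictors + 1 (for the intercept).
= 387 + 1 = 388.

388


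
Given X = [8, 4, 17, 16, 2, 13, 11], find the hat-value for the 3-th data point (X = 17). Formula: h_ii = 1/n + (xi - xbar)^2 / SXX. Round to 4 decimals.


Compute xbar = 10.1429 with n = 7 observations.
SXX = 198.8571.
Leverage = 1/7 + (17 - 10.1429)^2/198.8571 = 0.3793.

0.3793


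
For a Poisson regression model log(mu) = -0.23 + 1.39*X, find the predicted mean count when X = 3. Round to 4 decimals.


eta = -0.23 + 1.39 * 3 = 3.9400.
mu = exp(3.9400) = 51.4186.

51.4186


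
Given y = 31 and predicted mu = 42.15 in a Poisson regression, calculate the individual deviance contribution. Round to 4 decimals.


y/mu = 31/42.15 = 0.735469 (approx.), and ln(31/42.15) = -0.307247.
y * ln(y/mu) = 31 * -0.307247 = -9.524657.
y - mu = -11.15.
D = 2 * (-9.524657 - -11.15) = 3.250686, which rounds to 3.2507.

3.2507


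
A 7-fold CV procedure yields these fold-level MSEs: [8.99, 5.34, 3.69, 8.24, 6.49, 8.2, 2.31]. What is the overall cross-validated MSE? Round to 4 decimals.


Sum of fold MSEs = 43.2600.
Average = 43.2600 / 7 = 6.1800.

6.1800


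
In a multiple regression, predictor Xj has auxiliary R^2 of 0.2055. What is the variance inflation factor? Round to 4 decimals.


Denominator: 1 - 0.2055 = 0.7945.
VIF = 1 / 0.7945 = 1.2587.

1.2587


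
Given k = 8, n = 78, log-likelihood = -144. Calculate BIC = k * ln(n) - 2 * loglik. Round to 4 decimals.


k * ln(n) = 8 * ln(78) = 8 * 4.356709 = 34.853672.
-2 * loglik = -2 * (-144) = 288.
BIC = 34.853672 + 288 = 322.853672, which rounds to 322.8537.

322.8537


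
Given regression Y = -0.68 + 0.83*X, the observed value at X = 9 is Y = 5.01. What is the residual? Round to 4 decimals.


Compute yhat = -0.68 + (0.83)(9) = 6.7900.
Residual = actual - predicted = 5.01 - 6.7900 = -1.7800.

-1.7800


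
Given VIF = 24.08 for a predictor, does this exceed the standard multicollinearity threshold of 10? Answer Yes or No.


Check: VIF = 24.08 vs threshold = 10.
Since 24.08 >= 10, the answer is Yes.

Yes


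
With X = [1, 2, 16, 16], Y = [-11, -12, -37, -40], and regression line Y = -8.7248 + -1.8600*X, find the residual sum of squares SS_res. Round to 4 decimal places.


For each point, residual = actual - predicted.
Residuals: [-0.4152, 0.4448, 1.4848, -1.5152].
Sum of squared residuals = 4.8707.

4.8707


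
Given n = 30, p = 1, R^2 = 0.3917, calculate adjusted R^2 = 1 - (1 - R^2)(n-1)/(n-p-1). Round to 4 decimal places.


Plug in: Adj R^2 = 1 - (1 - 0.3917) * 29/28.
= 1 - 0.6083 * 29/28
= 1 - 17.6407 / 28
= 1 - 0.6300 = 0.3700.

0.3700


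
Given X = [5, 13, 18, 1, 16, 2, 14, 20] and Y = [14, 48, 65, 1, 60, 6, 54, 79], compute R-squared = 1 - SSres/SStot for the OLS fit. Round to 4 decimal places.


The fitted line is Y = -3.4985 + 3.9886*X.
SSres = 29.8253, SStot = 6152.8750.
R^2 = 1 - SSres/SStot = 0.9952.

0.9952


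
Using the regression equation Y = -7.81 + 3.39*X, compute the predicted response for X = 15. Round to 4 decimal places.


Predicted value:
Y = -7.81 + (3.39)(15) = -7.81 + 50.8500 = 43.0400.

43.0400


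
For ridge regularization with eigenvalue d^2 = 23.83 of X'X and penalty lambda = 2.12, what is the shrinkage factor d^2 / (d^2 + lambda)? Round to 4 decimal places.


Compute the denominator: 23.83 + 2.12 = 25.9500.
Shrinkage factor = 23.83 / 25.9500 = 0.9183.

0.9183


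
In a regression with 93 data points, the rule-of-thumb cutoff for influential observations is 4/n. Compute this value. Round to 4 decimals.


Cook's distance cutoff = 4/n = 4/93.
= 0.0430.

0.0430


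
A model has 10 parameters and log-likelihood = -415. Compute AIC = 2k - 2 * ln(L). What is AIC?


Compute:
2k = 2*10 = 20.
-2*loglik = -2*(-415) = 830.
AIC = 20 + 830 = 850.

850


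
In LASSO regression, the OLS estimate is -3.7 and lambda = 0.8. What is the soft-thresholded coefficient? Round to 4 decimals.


Absolute value: |-3.7| = 3.7.
Compare to lambda = 0.8.
Since |beta| > lambda, coefficient = sign(beta)*(|beta| - lambda) = -2.9000.

-2.9000


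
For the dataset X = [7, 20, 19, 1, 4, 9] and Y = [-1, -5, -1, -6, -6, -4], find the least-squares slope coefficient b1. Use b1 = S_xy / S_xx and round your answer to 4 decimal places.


Calculate xbar = 10.0000, ybar = -3.8333.
S_xx = 308.0000, S_xy = 38.0000.
Using b1 = S_xy / S_xx = 38.0000 / 308.0000, we get b1 = 0.1234.

0.1234


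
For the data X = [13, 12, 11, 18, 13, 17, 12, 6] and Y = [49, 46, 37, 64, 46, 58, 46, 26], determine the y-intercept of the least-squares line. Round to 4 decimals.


Compute b1 = 3.1099 from the OLS formula.
With xbar = 12.7500 and ybar = 46.5000, the intercept is:
b0 = 46.5000 - 3.1099 * 12.7500 = 6.8482.

6.8482


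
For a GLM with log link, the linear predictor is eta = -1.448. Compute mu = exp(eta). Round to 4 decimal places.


mu = exp(eta) = exp(-1.448).
= 0.2350.

0.2350


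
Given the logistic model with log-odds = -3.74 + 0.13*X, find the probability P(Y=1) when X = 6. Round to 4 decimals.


Compute z = -3.74 + (0.13)(6) = -2.9600.
exp(-z) = 19.2980.
P = 1/(1 + 19.2980) = 0.0493.

0.0493


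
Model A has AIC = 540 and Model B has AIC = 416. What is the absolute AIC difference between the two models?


Absolute difference = |540 - 416| = 124.
The model with lower AIC (B) is preferred.

124


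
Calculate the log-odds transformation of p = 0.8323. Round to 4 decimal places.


Compute the odds: 0.8323/0.1677 = 4.9630.
Take the natural log: ln(4.9630) = 1.6020.

1.6020


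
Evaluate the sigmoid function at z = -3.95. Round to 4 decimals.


First, exp(3.9500) = 51.9354.
Then sigma(z) = 1/(1 + 51.9354) = 0.0189.

0.0189


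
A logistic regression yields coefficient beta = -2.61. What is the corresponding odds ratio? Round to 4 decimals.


The odds ratio is computed as:
OR = e^(-2.61) = 0.0735.

0.0735


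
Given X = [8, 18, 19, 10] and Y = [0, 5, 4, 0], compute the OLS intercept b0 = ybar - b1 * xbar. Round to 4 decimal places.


First find the slope: b1 = 0.4555.
Means: xbar = 13.7500, ybar = 2.2500.
b0 = ybar - b1 * xbar = 2.2500 - 0.4555 * 13.7500 = -4.0135.

-4.0135


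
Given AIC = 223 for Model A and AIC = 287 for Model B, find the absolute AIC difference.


Absolute difference = |223 - 287| = 64.
The model with lower AIC (A) is preferred.

64


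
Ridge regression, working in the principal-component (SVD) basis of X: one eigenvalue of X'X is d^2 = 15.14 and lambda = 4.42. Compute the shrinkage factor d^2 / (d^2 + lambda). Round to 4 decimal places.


Compute the denominator: 15.14 + 4.42 = 19.5600.
Shrinkage factor = 15.14 / 19.5600 = 0.7740.

0.7740


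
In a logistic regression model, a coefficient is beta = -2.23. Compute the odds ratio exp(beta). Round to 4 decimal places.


exp(-2.23) = 0.1075.
So the odds ratio is 0.1075.

0.1075


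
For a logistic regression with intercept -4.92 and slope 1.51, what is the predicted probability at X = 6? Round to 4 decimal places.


Compute z = -4.92 + (1.51)(6) = 4.1400.
exp(-z) = 0.0159.
P = 1/(1 + 0.0159) = 0.9843.

0.9843


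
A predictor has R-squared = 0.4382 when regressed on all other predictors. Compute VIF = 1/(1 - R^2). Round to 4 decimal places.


Using VIF = 1/(1 - R^2_j):
1 - 0.4382 = 0.5618.
VIF = 1.7800.

1.7800


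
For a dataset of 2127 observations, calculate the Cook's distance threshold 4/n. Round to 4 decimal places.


Using the rule of thumb:
Threshold = 4 / 2127 = 0.0019.

0.0019


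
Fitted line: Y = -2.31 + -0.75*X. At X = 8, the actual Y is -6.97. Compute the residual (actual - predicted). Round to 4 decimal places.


Fitted value at X = 8 is yhat = -2.31 + -0.75*8 = -8.3100.
Residual = -6.97 - -8.3100 = 1.3400.

1.3400


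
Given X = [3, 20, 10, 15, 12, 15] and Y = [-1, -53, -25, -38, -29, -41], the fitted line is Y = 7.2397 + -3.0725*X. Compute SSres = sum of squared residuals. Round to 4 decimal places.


For each point, residual = actual - predicted.
Residuals: [0.9778, 1.2103, -1.5147, 0.8478, 0.6303, -2.1522].
Sum of squared residuals = 10.4632.

10.4632


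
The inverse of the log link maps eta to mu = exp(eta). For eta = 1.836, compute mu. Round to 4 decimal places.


The inverse log link gives:
mu = exp(1.836) = 6.2714.

6.2714


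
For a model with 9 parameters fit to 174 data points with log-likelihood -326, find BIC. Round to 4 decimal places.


ln(174) = 5.159055.
k * ln(n) = 9 * 5.159055 = 46.431495.
-2L = 652.
BIC = 46.431495 + 652 = 698.431495, which rounds to 698.4315.

698.4315


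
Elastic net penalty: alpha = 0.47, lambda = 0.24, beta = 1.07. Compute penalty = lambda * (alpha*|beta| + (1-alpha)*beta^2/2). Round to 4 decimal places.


alpha * |beta| = 0.47 * 1.07 = 0.5029.
(1-alpha) * beta^2/2 = 0.53 * 1.1449/2 = 0.3034.
Total = 0.24 * (0.5029 + 0.3034) = 0.1935.

0.1935


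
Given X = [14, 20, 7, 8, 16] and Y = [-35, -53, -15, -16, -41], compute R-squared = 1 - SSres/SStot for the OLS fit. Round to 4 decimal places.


Fit the OLS line: b0 = 6.8917, b1 = -2.9917.
SSres = 1.9917.
SStot = 1076.0000.
R^2 = 1 - 1.9917/1076.0000 = 0.9981.

0.9981


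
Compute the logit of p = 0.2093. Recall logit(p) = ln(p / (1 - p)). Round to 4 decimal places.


1 - p = 0.7907.
p/(1-p) = 0.2647.
logit = ln(0.2647) = -1.3291.

-1.3291


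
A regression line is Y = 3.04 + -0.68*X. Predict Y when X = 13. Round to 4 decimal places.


Plug X = 13 into Y = 3.04 + -0.68*X:
Y = 3.04 + -8.8400 = -5.8000.

-5.8000


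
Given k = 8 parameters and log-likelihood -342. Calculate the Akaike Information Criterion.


AIC = 2*8 - 2*(-342).
= 16 + 684 = 700.

700


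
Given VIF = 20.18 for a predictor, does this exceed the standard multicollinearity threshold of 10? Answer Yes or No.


Compare VIF = 20.18 to the threshold of 10.
20.18 >= 10, so the answer is Yes.

Yes


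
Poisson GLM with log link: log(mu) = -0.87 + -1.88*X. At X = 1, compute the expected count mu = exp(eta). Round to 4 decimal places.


eta = -0.87 + -1.88 * 1 = -2.7500.
mu = exp(-2.7500) = 0.0639.

0.0639


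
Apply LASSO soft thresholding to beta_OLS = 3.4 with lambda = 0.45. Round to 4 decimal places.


|beta_OLS| = 3.4.
lambda = 0.45.
Since |beta| > lambda, coefficient = sign(beta)*(|beta| - lambda) = 2.9500.
Result = 2.9500.

2.9500


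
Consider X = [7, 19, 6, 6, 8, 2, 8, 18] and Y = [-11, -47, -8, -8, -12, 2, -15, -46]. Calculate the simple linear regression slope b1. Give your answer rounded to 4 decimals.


Calculate xbar = 9.2500, ybar = -18.1250.
S_xx = 253.5000, S_xy = -764.7500.
Using b1 = S_xy / S_xx = -764.7500 / 253.5000, we get b1 = -3.0168.

-3.0168


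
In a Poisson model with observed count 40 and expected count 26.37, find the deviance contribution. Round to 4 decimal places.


First: ln(40/26.37) = 0.416652.
Then: 40 * 0.416652 = 16.666080.
y - mu = 40 - 26.37 = 13.63.
D = 2(16.666080 - 13.63) = 6.072160, which rounds to 6.0722.

6.0722


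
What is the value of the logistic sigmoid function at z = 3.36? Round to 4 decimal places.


exp(-3.3600) = 0.0347.
1 + exp(-z) = 1.0347.
sigmoid = 1/1.0347 = 0.9664.

0.9664


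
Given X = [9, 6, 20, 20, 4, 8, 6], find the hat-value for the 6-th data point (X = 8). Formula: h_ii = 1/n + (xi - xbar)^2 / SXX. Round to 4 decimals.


Compute xbar = 10.4286 with n = 7 observations.
SXX = 271.7143.
Leverage = 1/7 + (8 - 10.4286)^2/271.7143 = 0.1646.

0.1646


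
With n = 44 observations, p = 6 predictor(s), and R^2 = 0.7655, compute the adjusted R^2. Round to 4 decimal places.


Using the formula:
(1 - 0.7655) = 0.2345.
Multiply by 43/37: 0.2345 * 43 = 10.0835, then 10.0835 / 37 = 0.2725.
Adj R^2 = 1 - 0.2725 = 0.7275.

0.7275


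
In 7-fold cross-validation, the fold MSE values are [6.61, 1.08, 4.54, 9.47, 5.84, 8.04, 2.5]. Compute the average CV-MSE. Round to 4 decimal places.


Add all fold MSEs: 38.0800.
Divide by k = 7: 38.0800/7 = 5.4400.

5.4400


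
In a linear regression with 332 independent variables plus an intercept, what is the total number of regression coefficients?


Each predictor gets one coefficient, plus one intercept.
Total parameters = 332 + 1 = 333.

333


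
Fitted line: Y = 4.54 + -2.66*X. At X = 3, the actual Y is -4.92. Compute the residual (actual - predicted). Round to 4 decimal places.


Fitted value at X = 3 is yhat = 4.54 + -2.66*3 = -3.4400.
Residual = -4.92 - -3.4400 = -1.4800.

-1.4800


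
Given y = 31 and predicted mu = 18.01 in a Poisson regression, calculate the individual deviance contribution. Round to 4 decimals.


First: ln(31/18.01) = 0.543060.
Then: 31 * 0.543060 = 16.834860.
y - mu = 31 - 18.01 = 12.99.
D = 2(16.834860 - 12.99) = 7.689720, which rounds to 7.6897.

7.6897


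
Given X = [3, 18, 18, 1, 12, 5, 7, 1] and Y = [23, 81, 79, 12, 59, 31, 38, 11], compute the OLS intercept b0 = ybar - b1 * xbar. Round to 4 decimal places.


First find the slope: b1 = 3.9764.
Means: xbar = 8.1250, ybar = 41.7500.
b0 = ybar - b1 * xbar = 41.7500 - 3.9764 * 8.1250 = 9.4421.

9.4421


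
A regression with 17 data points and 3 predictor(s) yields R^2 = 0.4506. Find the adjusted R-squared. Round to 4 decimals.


Adjusted R^2 = 1 - (1 - R^2) * (n-1)/(n-p-1).
(1 - R^2) = 0.5494.
(n-1)/(n-p-1) = 16/13.
(1 - R^2) * (n-1) = 0.5494 * 16 = 8.7904.
Divide by (n-p-1): 8.7904 / 13 = 0.6762.
Adj R^2 = 1 - 0.6762 = 0.3238.

0.3238


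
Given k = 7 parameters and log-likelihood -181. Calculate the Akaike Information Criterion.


AIC = 2k - 2*loglik = 2(7) - 2(-181).
= 14 + 362 = 376.

376


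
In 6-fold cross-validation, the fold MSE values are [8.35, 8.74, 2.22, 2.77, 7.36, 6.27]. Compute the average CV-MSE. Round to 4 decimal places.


Sum of fold MSEs = 35.7100.
Average = 35.7100 / 6 = 5.9517.

5.9517


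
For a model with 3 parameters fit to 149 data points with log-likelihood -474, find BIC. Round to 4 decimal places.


ln(149) = 5.003946.
k * ln(n) = 3 * 5.003946 = 15.011838.
-2L = 948.
BIC = 15.011838 + 948 = 963.011838, which rounds to 963.0118.

963.0118


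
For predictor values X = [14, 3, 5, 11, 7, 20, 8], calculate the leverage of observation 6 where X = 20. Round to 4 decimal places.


Compute xbar = 9.7143 with n = 7 observations.
SXX = 203.4286.
Leverage = 1/7 + (20 - 9.7143)^2/203.4286 = 0.6629.

0.6629


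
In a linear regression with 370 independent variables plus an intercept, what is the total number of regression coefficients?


Total coefficients = number of predictors + 1 (for the intercept).
= 370 + 1 = 371.

371


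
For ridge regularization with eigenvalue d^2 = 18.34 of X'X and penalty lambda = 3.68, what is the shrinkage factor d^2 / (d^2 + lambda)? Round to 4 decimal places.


Compute the denominator: 18.34 + 3.68 = 22.0200.
Shrinkage factor = 18.34 / 22.0200 = 0.8329.

0.8329


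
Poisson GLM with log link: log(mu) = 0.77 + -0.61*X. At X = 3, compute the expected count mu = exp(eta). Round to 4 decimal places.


Compute eta = 0.77 + -0.61 * 3 = -1.0600.
Apply inverse link: mu = e^-1.0600 = 0.3465.

0.3465


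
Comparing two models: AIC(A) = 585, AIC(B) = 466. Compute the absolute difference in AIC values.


Compute |585 - 466| = 119.
Model B has the smaller AIC.

119


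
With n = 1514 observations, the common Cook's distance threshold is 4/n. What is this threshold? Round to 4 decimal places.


Using the rule of thumb:
Threshold = 4 / 1514 = 0.0026.

0.0026


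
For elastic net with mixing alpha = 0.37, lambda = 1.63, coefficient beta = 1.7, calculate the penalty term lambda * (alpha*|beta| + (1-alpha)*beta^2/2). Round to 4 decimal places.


alpha * |beta| = 0.37 * 1.7 = 0.6290.
(1-alpha) * beta^2/2 = 0.63 * 2.8900/2 = 0.9104.
Total = 1.63 * (0.6290 + 0.9104) = 2.5091.

2.5091


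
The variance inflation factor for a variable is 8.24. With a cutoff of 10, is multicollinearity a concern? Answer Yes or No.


The threshold is 10.
VIF = 8.24 is < 10.
Multicollinearity indication: No.

No


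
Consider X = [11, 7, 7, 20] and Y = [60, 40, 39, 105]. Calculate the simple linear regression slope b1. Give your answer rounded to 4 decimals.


Calculate xbar = 11.2500, ybar = 61.0000.
S_xx = 112.7500, S_xy = 568.0000.
Using b1 = S_xy / S_xx = 568.0000 / 112.7500, we get b1 = 5.0377.

5.0377


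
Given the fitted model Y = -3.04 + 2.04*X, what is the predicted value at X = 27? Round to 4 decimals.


Predicted value:
Y = -3.04 + (2.04)(27) = -3.04 + 55.0800 = 52.0400.

52.0400


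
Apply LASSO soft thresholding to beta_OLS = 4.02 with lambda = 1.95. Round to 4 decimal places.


Check: |4.02| = 4.02 vs lambda = 1.95.
Since |beta| > lambda, coefficient = sign(beta)*(|beta| - lambda) = 2.0700.
Soft-thresholded coefficient = 2.0700.

2.0700


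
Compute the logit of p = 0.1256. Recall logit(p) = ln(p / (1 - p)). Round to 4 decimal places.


1 - p = 0.8744.
p/(1-p) = 0.1436.
logit = ln(0.1436) = -1.9404.

-1.9404


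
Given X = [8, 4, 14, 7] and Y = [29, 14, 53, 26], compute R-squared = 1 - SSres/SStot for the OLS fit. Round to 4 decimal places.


The fitted line is Y = -1.6398 + 3.8957*X.
SSres = 0.4265, SStot = 801.0000.
R^2 = 1 - SSres/SStot = 0.9995.

0.9995


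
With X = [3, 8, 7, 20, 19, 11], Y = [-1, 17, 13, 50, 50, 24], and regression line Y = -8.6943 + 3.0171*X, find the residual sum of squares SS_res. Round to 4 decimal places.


Predicted values from Y = -8.6943 + 3.0171*X.
Residuals: [-1.3570, 1.5575, 0.5746, -1.6477, 1.3694, -0.4938].
SSres = 9.4314.

9.4314


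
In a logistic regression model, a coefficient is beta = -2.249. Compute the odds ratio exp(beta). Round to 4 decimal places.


exp(-2.249) = 0.1055.
So the odds ratio is 0.1055.

0.1055


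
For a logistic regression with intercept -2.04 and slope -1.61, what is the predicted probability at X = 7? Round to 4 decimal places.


Compute z = -2.04 + (-1.61)(7) = -13.3100.
exp(-z) = 603197.5295.
P = 1/(1 + 603197.5295) = 0.0000.

0.0000


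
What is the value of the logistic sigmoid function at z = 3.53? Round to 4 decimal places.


exp(-3.5300) = 0.0293.
1 + exp(-z) = 1.0293.
sigmoid = 1/1.0293 = 0.9715.

0.9715


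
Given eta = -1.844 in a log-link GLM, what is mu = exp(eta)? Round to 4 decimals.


mu = exp(eta) = exp(-1.844).
= 0.1582.

0.1582


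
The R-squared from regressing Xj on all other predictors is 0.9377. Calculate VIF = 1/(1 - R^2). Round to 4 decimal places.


Using VIF = 1/(1 - R^2_j):
1 - 0.9377 = 0.0623.
VIF = 16.0514.

16.0514


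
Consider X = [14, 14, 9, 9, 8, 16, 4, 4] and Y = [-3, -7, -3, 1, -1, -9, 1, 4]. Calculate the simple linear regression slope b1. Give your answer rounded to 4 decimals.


Calculate xbar = 9.7500, ybar = -2.1250.
S_xx = 145.5000, S_xy = -124.2500.
Using b1 = S_xy / S_xx = -124.2500 / 145.5000, we get b1 = -0.8540.

-0.8540


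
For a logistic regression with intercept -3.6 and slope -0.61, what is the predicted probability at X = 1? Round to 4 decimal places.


Compute z = -3.6 + (-0.61)(1) = -4.2100.
exp(-z) = 67.3565.
P = 1/(1 + 67.3565) = 0.0146.

0.0146


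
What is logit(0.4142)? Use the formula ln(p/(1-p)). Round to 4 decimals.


The odds are p/(1-p) = 0.4142 / 0.5858 = 0.7071.
logit(p) = ln(0.7071) = -0.3466.

-0.3466


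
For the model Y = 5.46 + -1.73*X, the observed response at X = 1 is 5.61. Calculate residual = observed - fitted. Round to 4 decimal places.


Predicted = 5.46 + -1.73 * 1 = 3.7300.
Residual = 5.61 - 3.7300 = 1.8800.

1.8800


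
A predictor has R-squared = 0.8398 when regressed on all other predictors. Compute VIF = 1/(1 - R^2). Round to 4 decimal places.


Denominator: 1 - 0.8398 = 0.1602.
VIF = 1 / 0.1602 = 6.2422.

6.2422


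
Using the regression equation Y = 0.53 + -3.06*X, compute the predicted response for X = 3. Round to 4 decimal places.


Predicted value:
Y = 0.53 + (-3.06)(3) = 0.53 + -9.1800 = -8.6500.

-8.6500


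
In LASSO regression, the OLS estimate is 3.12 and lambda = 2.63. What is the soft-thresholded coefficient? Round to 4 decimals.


Absolute value: |3.12| = 3.12.
Compare to lambda = 2.63.
Since |beta| > lambda, coefficient = sign(beta)*(|beta| - lambda) = 0.4900.

0.4900


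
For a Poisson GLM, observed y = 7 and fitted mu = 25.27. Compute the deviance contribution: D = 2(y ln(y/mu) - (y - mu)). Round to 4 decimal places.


Compute y*ln(y/mu) = 7*ln(7/25.27) = 7*-1.283708 = -8.985956.
y - mu = -18.27.
D = 2*(-8.985956 - (-18.27)) = 18.568088, which rounds to 18.5681.

18.5681


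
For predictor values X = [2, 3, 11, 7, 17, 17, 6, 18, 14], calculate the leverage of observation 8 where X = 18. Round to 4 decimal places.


n = 9, xbar = 10.5556.
SXX = sum((xi - xbar)^2) = 314.2222.
h = 1/9 + (18 - 10.5556)^2 / 314.2222 = 0.2875.

0.2875
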